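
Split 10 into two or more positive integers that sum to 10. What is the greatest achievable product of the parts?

36

Fill prod[k] for k=2..10: at each k try every first piece i and multiply by the better of (k−i) uncut or prod[k−i].
prod[2] = 1*max(1,0) = 1*1 = 1
prod[3] = 1*max(2,1) = 1*2 = 2
prod[4] = 2*max(2,1) = 2*2 = 4
prod[5] = 2*max(3,2) = 2*3 = 6
prod[6] = 3*max(3,2) = 3*3 = 9
prod[7] = 2*max(5,6) = 2*6 = 12
prod[8] = 2*max(6,9) = 2*9 = 18
prod[9] = 3*max(6,9) = 3*9 = 27
prod[10] = 2*max(8,18) = 2*18 = 36
One optimal split: 3 + 3 + 2 + 2; product 3*3*2*2 = 36.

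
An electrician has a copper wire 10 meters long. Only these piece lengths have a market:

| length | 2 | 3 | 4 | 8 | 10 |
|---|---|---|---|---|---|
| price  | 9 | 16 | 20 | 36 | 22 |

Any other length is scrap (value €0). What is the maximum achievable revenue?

52

Let f[k] be the best obtainable value from length k. For each k, try every first piece i and keep the best of price[i] + f[k−i].
f[1] = 0
f[2] = 9
f[3] = 16
f[4] = 20
f[5] = 25  (first piece 2, then f[3]=16)
f[6] = 32  (first piece 3, then f[3]=16)
f[7] = 36  (first piece 3, then f[4]=20)
f[8] = 41  (first piece 2, then f[6]=32)
f[9] = 48  (first piece 3, then f[6]=32)
f[10] = 52  (first piece 3, then f[7]=36)
One optimal cutting: 4 + 3 + 3 → €52.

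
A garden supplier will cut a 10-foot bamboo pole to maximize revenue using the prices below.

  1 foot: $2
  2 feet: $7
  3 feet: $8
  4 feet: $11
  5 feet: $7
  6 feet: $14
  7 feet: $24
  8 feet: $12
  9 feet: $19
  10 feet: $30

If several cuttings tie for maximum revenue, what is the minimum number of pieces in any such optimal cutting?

Build r[k] bottom-up: r[k] = max over allowed piece i of (p[i] + r[k−i]).
r[1] = 2
r[2] = 7
r[3] = 9  (first piece 1, then r[2]=7)
r[4] = 14  (first piece 2, then r[2]=7)
r[5] = 16  (first piece 1, then r[4]=14)
r[6] = 21  (first piece 2, then r[4]=14)
r[7] = 24
r[8] = 28  (first piece 2, then r[6]=21)
r[9] = 31  (first piece 2, then r[7]=24)
r[10] = 35  (first piece 2, then r[8]=28)
Maximum revenue is $35.
Now minimize piece count subject to staying optimal: for each k, pieces[k] = 1 + min over i with p[i]+r[k−i]=r[k] of pieces[k−i].
pieces[7] = 1
pieces[8] = 4
pieces[9] = 2
pieces[10] = 5

5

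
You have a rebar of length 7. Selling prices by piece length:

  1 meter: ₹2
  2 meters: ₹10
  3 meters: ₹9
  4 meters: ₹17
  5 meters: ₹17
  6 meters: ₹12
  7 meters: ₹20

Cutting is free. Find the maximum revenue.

32

Consider every possible first cut. r[k] is the best of p[i]+r[k−i] over all sellable i≤k.
r[1] = 2
r[2] = max(2+2, 10+0) = 10
r[3] = max(2+10, 10+2, 9+0) = 12
r[4] = max(2+12, 10+10, 9+2, 17+0) = 20
r[5] = max(2+20, 10+12, 9+10, 17+2, 17+0) = 22
r[6] = max(2+22, 10+20, 9+12, 17+10, 17+2, 12+0) = 30
r[7] = max(2+30, 10+22, 9+20, …, 12+2, 20+0) = 32
One optimal cutting: 2 + 2 + 2 + 1 → ₹10 + ₹10 + ₹10 + ₹2 = ₹32.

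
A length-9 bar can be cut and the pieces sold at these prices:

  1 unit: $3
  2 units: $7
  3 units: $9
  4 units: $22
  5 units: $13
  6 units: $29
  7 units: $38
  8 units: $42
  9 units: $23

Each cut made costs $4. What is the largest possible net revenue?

Build net[k] bottom-up: net[k] = max over allowed piece i of (p[i] + net[k−i]) − 4 per cut.
net[1] = 3
net[2] = max(3+3-4, 7+0) = 7
net[3] = max(3+7-4, 7+3-4, 9+0) = 9
net[4] = max(3+9-4, 7+7-4, 9+3-4, 22+0) = 22
net[5] = max(3+22-4, 7+9-4, 9+7-4, 22+3-4, 13+0) = 21
net[6] = max(3+21-4, 7+22-4, 9+9-4, 22+7-4, 13+3-4, 29+0) = 29
net[7] = max(3+29-4, 7+21-4, 9+22-4, …, 29+3-4, 38+0) = 38
net[8] = max(3+38-4, 7+29-4, 9+21-4, …, 38+3-4, 42+0) = 42
net[9] = max(3+42-4, 7+38-4, 9+29-4, …, 42+3-4, 23+0) = 41
One optimal plan: pieces 8 + 1 (1 cut) → $45 − $4 = $41.

41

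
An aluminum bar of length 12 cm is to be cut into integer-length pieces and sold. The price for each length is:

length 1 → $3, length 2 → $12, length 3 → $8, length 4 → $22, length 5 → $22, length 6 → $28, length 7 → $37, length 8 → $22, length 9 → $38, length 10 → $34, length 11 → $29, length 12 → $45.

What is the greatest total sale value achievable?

72

Consider every possible first cut. best[k] is the best of p[i]+best[k−i] over all sellable i≤k.
best[1] = 3
best[2] = 12
best[3] = 15  (first piece 1, then best[2]=12)
best[4] = 24  (first piece 2, then best[2]=12)
best[5] = 27  (first piece 1, then best[4]=24)
best[6] = 36  (first piece 2, then best[4]=24)
best[7] = 39  (first piece 1, then best[6]=36)
best[8] = 48  (first piece 2, then best[6]=36)
best[9] = 51  (first piece 1, then best[8]=48)
best[10] = 60  (first piece 2, then best[8]=48)
best[11] = 63  (first piece 1, then best[10]=60)
best[12] = 72  (first piece 2, then best[10]=60)
One optimal cutting: 2 + 2 + 2 + 2 + 2 + 2 → $12 + $12 + $12 + $12 + $12 + $12 = $72.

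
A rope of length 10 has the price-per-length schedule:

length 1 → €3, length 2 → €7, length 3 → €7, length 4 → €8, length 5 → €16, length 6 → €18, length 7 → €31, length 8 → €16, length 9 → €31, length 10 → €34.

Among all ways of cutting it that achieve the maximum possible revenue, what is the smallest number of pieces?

Consider every possible first cut. r[k] is the best of p[i]+r[k−i] over all sellable i≤k.
r[1] = 3
r[2] = max(3+3, 7+0) = 7
r[3] = max(3+7, 7+3, 7+0) = 10
r[4] = max(3+10, 7+7, 7+3, 8+0) = 14
r[5] = max(3+14, 7+10, 7+7, 8+3, 16+0) = 17
r[6] = max(3+17, 7+14, 7+10, 8+7, 16+3, 18+0) = 21
r[7] = max(3+21, 7+17, 7+14, …, 18+3, 31+0) = 31
r[8] = max(3+31, 7+21, 7+17, …, 31+3, 16+0) = 34
r[9] = max(3+34, 7+31, 7+21, …, 16+3, 31+0) = 38
r[10] = max(3+38, 7+34, 7+31, …, 31+3, 34+0) = 41
Maximum revenue is €41.
Now minimize piece count subject to staying optimal: for each k, pieces[k] = 1 + min over i with p[i]+r[k−i]=r[k] of pieces[k−i].
pieces[7] = 1
pieces[8] = 2
pieces[9] = 2
pieces[10] = 3

3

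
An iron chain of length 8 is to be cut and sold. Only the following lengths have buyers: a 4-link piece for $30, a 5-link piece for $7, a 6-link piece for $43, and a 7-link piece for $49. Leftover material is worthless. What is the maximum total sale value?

60

Build f[k] bottom-up: f[k] = max over allowed piece i of (p[i] + f[k−i]).
f[1] = 0
f[2] = 0
f[3] = 0
f[4] = 30
f[5] = max(30+0, 7+0) = 30
f[6] = max(30+0, 7+0, 43+0) = 43
f[7] = max(30+0, 7+0, 43+0, 49+0) = 49
f[8] = max(30+30, 7+0, 43+0, 49+0) = 60
One optimal cutting: 4 + 4 → $60.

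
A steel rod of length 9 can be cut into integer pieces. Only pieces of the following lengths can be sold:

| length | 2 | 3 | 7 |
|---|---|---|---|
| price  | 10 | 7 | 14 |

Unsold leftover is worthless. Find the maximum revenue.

Let best[k] be the best obtainable value from length k. For each k, try every first piece i and keep the best of price[i] + best[k−i].
best[1] = 0
best[2] = 10
best[3] = 10
best[4] = 20  (first piece 2, then best[2]=10)
best[5] = 20
best[6] = 30  (first piece 2, then best[4]=20)
best[7] = 30
best[8] = 40  (first piece 2, then best[6]=30)
best[9] = 40
One optimal cutting: pieces 2 + 2 + 2 + 2 with 1 unit of scrap → $40.

40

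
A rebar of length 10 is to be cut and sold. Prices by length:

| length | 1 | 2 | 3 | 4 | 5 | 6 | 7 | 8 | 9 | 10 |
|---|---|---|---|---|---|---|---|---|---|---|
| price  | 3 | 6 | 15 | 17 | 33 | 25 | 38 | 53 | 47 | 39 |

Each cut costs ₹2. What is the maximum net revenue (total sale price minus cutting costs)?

64

Consider every possible first cut. net[k] is the best of p[i]+net[k−i] over all sellable i≤k, charging 2 whenever i<k.
net[1] = 3
net[2] = 6
net[3] = 15
net[4] = 17
net[5] = 33
net[6] = 34  (first piece 1, then net[5]=33)
net[7] = 38
net[8] = 53
net[9] = 54  (first piece 1, then net[8]=53)
net[10] = 64  (first piece 5, then net[5]=33)
One optimal plan: pieces 5 + 5 (1 cut) → ₹66 − ₹2 = ₹64.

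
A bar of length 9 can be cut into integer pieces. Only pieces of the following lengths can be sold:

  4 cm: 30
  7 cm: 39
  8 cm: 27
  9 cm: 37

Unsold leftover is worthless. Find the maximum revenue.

Consider every possible first cut. r[k] is the best of p[i]+r[k−i] over all sellable i≤k.
r[1] = 0
r[2] = 0
r[3] = 0
r[4] = 30
r[5] = 30
r[6] = 30
r[7] = 39
r[8] = 60  (first piece 4, then r[4]=30)
r[9] = 60
One optimal cutting: pieces 4 + 4 with 1 cm of scrap → 60.

60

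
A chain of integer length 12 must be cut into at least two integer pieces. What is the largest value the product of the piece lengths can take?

Fill P[k] for k=2..12: at each k try every first piece i and multiply by the better of (k−i) uncut or P[k−i].
P[2] = 1*max(1,0) = 1*1 = 1
P[3] = max(1*2, 2*1) = 2
P[4] = max(1*3, 2*2, 3*1) = 4
P[5] = max(1*4, 2*3, 3*2, 4*1) = 6
P[6] = max(1*6, 2*4, 3*3, 4*2, 5*1) = 9
P[7] = max(1*9, 2*6, 3*4, 4*3, 5*2, 6*1) = 12
P[8] = max(1*12, 2*9, 3*6, …, 6*2, 7*1) = 18
P[9] = max(1*18, 2*12, 3*9, …, 7*2, 8*1) = 27
P[10] = max(1*27, 2*18, 3*12, …, 8*2, 9*1) = 36
P[11] = max(1*36, 2*27, 3*18, …, 9*2, 10*1) = 54
P[12] = max(1*54, 2*36, 3*27, …, 10*2, 11*1) = 81
One optimal split: 3 + 3 + 3 + 3; product 3*3*3*3 = 81.

81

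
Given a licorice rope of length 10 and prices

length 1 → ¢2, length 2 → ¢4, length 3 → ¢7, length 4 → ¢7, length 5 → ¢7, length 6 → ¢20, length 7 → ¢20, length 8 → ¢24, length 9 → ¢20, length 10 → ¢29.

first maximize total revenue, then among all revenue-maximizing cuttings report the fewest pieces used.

Build r[k] bottom-up: r[k] = max over allowed piece i of (p[i] + r[k−i]).
r[1] = 2
r[2] = max(2+2, 4+0) = 4
r[3] = max(2+4, 4+2, 7+0) = 7
r[4] = max(2+7, 4+4, 7+2, 7+0) = 9
r[5] = max(2+9, 4+7, 7+4, 7+2, 7+0) = 11
r[6] = max(2+11, 4+9, 7+7, 7+4, 7+2, 20+0) = 20
r[7] = max(2+20, 4+11, 7+9, …, 20+2, 20+0) = 22
r[8] = max(2+22, 4+20, 7+11, …, 20+2, 24+0) = 24
r[9] = max(2+24, 4+22, 7+20, …, 24+2, 20+0) = 27
r[10] = max(2+27, 4+24, 7+22, …, 20+2, 29+0) = 29
Maximum revenue is ¢29.
Now minimize piece count subject to staying optimal: for each k, pieces[k] = 1 + min over i with p[i]+r[k−i]=r[k] of pieces[k−i].
pieces[7] = 2
pieces[8] = 1
pieces[9] = 2
pieces[10] = 1

1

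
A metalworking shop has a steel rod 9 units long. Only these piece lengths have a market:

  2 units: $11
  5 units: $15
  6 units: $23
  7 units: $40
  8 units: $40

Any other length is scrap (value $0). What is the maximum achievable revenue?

Let r[k] be the best obtainable value from length k. For each k, try every first piece i and keep the best of price[i] + r[k−i].
r[1] = 0
r[2] = 11
r[3] = 11
r[4] = 22  (first piece 2, then r[2]=11)
r[5] = max(11+11, 15+0) = 22
r[6] = max(11+22, 15+0, 23+0) = 33
r[7] = max(11+22, 15+11, 23+0, 40+0) = 40
r[8] = max(11+33, 15+11, 23+11, 40+0, 40+0) = 44
r[9] = max(11+40, 15+22, 23+11, 40+11, 40+0) = 51
One optimal cutting: 7 + 2 → $51.

51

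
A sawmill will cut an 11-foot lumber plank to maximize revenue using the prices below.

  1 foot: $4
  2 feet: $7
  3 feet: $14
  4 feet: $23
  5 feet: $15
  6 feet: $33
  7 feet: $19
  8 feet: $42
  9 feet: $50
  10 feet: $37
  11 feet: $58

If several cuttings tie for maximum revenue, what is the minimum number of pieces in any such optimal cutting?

Build r[k] bottom-up: r[k] = max over allowed piece i of (p[i] + r[k−i]).
r[1] = 4
r[2] = 8  (first piece 1, then r[1]=4)
r[3] = 14
r[4] = 23
r[5] = 27  (first piece 1, then r[4]=23)
r[6] = 33
r[7] = 37  (first piece 1, then r[6]=33)
r[8] = 46  (first piece 4, then r[4]=23)
r[9] = 50  (first piece 1, then r[8]=46)
r[10] = 56  (first piece 4, then r[6]=33)
r[11] = 60  (first piece 1, then r[10]=56)
Maximum revenue is $60.
Now minimize piece count subject to staying optimal: for each k, pieces[k] = 1 + min over i with p[i]+r[k−i]=r[k] of pieces[k−i].
pieces[8] = 2
pieces[9] = 1
pieces[10] = 2
pieces[11] = 3

3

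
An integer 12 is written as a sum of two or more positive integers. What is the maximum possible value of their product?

Let prod[k] be the best product for length k (with at least one cut). For each first piece i, the rest contributes max(k−i, prod[k−i]).
prod[2] = 1*max(1,0) = 1*1 = 1
prod[3] = max(1*2, 2*1) = 2
prod[4] = max(1*3, 2*2, 3*1) = 4
prod[5] = max(1*4, 2*3, 3*2, 4*1) = 6
prod[6] = max(1*6, 2*4, 3*3, 4*2, 5*1) = 9
prod[7] = max(1*9, 2*6, 3*4, 4*3, 5*2, 6*1) = 12
prod[8] = max(1*12, 2*9, 3*6, …, 6*2, 7*1) = 18
prod[9] = max(1*18, 2*12, 3*9, …, 7*2, 8*1) = 27
prod[10] = max(1*27, 2*18, 3*12, …, 8*2, 9*1) = 36
prod[11] = max(1*36, 2*27, 3*18, …, 9*2, 10*1) = 54
prod[12] = max(1*54, 2*36, 3*27, …, 10*2, 11*1) = 81
One optimal split: 3 + 3 + 3 + 3; product 3*3*3*3 = 81.

81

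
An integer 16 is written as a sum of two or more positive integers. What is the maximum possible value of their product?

324

Fill g[k] for k=2..16: at each k try every first piece i and multiply by the better of (k−i) uncut or g[k−i].
Small cases: g[2]=1, g[3]=2, g[4]=4, g[5]=6, g[6]=9, g[7]=12, g[8]=18.
g[9] = 3·max(6,9) = 3·9 = 27
g[10] = 2·max(8,18) = 2·18 = 36
g[11] = 2·max(9,27) = 2·27 = 54
g[12] = 3·max(9,27) = 3·27 = 81
g[13] = 2·max(11,54) = 2·54 = 108
g[14] = 2·max(12,81) = 2·81 = 162
g[15] = 3·max(12,81) = 3·81 = 243
g[16] = 2·max(14,162) = 2·162 = 324
One optimal split: 3 + 3 + 3 + 3 + 2 + 2; product 3·3·3·3·2·2 = 324.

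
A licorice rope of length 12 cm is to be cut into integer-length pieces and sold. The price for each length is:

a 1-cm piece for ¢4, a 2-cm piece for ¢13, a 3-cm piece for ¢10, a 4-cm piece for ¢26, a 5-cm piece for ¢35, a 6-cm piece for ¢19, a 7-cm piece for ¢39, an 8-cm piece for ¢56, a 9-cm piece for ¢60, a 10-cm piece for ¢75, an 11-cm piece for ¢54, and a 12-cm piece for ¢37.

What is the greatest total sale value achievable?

88

Consider every possible first cut. best[k] is the best of p[i]+best[k−i] over all sellable i≤k.
best[1] = 4
best[2] = max(4+4, 13+0) = 13
best[3] = max(4+13, 13+4, 10+0) = 17
best[4] = max(4+17, 13+13, 10+4, 26+0) = 26
best[5] = max(4+26, 13+17, 10+13, 26+4, 35+0) = 35
best[6] = max(4+35, 13+26, 10+17, 26+13, 35+4, 19+0) = 39
best[7] = max(4+39, 13+35, 10+26, …, 19+4, 39+0) = 48
best[8] = max(4+48, 13+39, 10+35, …, 39+4, 56+0) = 56
best[9] = max(4+56, 13+48, 10+39, …, 56+4, 60+0) = 61
best[10] = max(4+61, 13+56, 10+48, …, 60+4, 75+0) = 75
best[11] = max(4+75, 13+61, 10+56, …, 75+4, 54+0) = 79
best[12] = max(4+79, 13+75, 10+61, …, 54+4, 37+0) = 88
One optimal cutting: 10 + 2 → ¢75 + ¢13 = ¢88.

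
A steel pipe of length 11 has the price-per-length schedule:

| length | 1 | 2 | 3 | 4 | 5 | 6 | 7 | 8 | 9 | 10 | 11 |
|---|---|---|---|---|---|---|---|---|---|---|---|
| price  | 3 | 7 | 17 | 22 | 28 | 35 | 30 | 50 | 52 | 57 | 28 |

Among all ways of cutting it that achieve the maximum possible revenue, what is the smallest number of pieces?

Let r[k] be the best obtainable value from length k. For each k, try every first piece i and keep the best of price[i] + r[k−i].
r[1] = 3
r[2] = 7
r[3] = 17
r[4] = 22
r[5] = 28
r[6] = 35
r[7] = 39  (first piece 3, then r[4]=22)
r[8] = 50
r[9] = 53  (first piece 1, then r[8]=50)
r[10] = 57  (first piece 2, then r[8]=50)
r[11] = 67  (first piece 3, then r[8]=50)
Maximum revenue is $67.
Now minimize piece count subject to staying optimal: for each k, pieces[k] = 1 + min over i with p[i]+r[k−i]=r[k] of pieces[k−i].
pieces[8] = 1
pieces[9] = 2
pieces[10] = 1
pieces[11] = 2

2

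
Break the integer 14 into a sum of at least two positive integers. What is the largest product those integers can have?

Fill m[k] for k=2..14: at each k try every first piece i and multiply by the better of (k−i) uncut or m[k−i].
m[2] = 1·max(1,0) = 1·1 = 1
m[3] = max(1·2, 2·1) = 2
m[4] = max(1·3, 2·2, 3·1) = 4
m[5] = max(1·4, 2·3, 3·2, 4·1) = 6
m[6] = max(1·6, 2·4, 3·3, 4·2, 5·1) = 9
m[7] = max(1·9, 2·6, 3·4, 4·3, 5·2, 6·1) = 12
m[8] = max(1·12, 2·9, 3·6, …, 6·2, 7·1) = 18
m[9] = max(1·18, 2·12, 3·9, …, 7·2, 8·1) = 27
m[10] = max(1·27, 2·18, 3·12, …, 8·2, 9·1) = 36
m[11] = max(1·36, 2·27, 3·18, …, 9·2, 10·1) = 54
m[12] = max(1·54, 2·36, 3·27, …, 10·2, 11·1) = 81
m[13] = max(1·81, 2·54, 3·36, …, 11·2, 12·1) = 108
m[14] = max(1·108, 2·81, 3·54, …, 12·2, 13·1) = 162
One optimal split: 3 + 3 + 3 + 3 + 2; product 3·3·3·3·2 = 162.

162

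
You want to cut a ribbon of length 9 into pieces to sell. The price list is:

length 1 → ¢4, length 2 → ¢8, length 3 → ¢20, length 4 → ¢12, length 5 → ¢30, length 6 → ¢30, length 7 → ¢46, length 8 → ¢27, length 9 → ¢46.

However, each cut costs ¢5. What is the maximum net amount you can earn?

Build net[k] bottom-up: net[k] = max over allowed piece i of (p[i] + net[k−i]) − 5 per cut.
net[1] = 4
net[2] = 8
net[3] = 20
net[4] = 19  (first piece 1, then net[3]=20)
net[5] = 30
net[6] = 35  (first piece 3, then net[3]=20)
net[7] = 46
net[8] = 45  (first piece 1, then net[7]=46)
net[9] = 50  (first piece 3, then net[6]=35)
One optimal plan: pieces 3 + 3 + 3 (2 cuts) → ¢60 − ¢10 = ¢50.

50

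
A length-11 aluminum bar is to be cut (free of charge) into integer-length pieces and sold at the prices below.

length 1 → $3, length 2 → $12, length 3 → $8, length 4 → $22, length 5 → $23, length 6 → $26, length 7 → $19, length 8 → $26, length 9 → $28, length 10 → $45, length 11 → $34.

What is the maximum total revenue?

Build R[k] bottom-up: R[k] = max over allowed piece i of (p[i] + R[k−i]).
R[1] = 3
R[2] = 12
R[3] = 15  (first piece 1, then R[2]=12)
R[4] = 24  (first piece 2, then R[2]=12)
R[5] = 27  (first piece 1, then R[4]=24)
R[6] = 36  (first piece 2, then R[4]=24)
R[7] = 39  (first piece 1, then R[6]=36)
R[8] = 48  (first piece 2, then R[6]=36)
R[9] = 51  (first piece 1, then R[8]=48)
R[10] = 60  (first piece 2, then R[8]=48)
R[11] = 63  (first piece 1, then R[10]=60)
One optimal cutting: 2 + 2 + 2 + 2 + 2 + 1 → $12 + $12 + $12 + $12 + $12 + $3 = $63.

63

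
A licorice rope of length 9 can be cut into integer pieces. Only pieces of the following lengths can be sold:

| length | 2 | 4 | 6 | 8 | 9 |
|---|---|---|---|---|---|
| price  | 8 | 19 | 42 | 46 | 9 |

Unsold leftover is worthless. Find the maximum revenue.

Build r[k] bottom-up: r[k] = max over allowed piece i of (p[i] + r[k−i]).
r[1] = 0
r[2] = 8
r[3] = 8
r[4] = 19
r[5] = 19
r[6] = 42
r[7] = 42
r[8] = 50  (first piece 2, then r[6]=42)
r[9] = 50
One optimal cutting: pieces 6 + 2 with 1 cm of scrap → ¢50.

50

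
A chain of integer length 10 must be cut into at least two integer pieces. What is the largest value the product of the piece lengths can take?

Define f[k] = max over 1≤i<k of i · max(k−i, f[k−i]); the inner max lets the remainder stay uncut if that's better.
f[2] = 1·max(1,0) = 1·1 = 1
f[3] = max(1·2, 2·1) = 2
f[4] = max(1·3, 2·2, 3·1) = 4
f[5] = max(1·4, 2·3, 3·2, 4·1) = 6
f[6] = max(1·6, 2·4, 3·3, 4·2, 5·1) = 9
f[7] = max(1·9, 2·6, 3·4, 4·3, 5·2, 6·1) = 12
f[8] = max(1·12, 2·9, 3·6, …, 6·2, 7·1) = 18
f[9] = max(1·18, 2·12, 3·9, …, 7·2, 8·1) = 27
f[10] = max(1·27, 2·18, 3·12, …, 8·2, 9·1) = 36
One optimal split: 3 + 3 + 2 + 2; product 3·3·2·2 = 36.

36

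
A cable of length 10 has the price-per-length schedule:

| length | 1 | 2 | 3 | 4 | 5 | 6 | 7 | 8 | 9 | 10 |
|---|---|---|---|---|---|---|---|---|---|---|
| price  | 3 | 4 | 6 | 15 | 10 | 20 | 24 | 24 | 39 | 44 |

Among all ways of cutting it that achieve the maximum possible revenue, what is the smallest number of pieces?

1

Let r[k] be the best obtainable value from length k. For each k, try every first piece i and keep the best of price[i] + r[k−i].
r[1] = 3
r[2] = 6  (first piece 1, then r[1]=3)
r[3] = 9  (first piece 1, then r[2]=6)
r[4] = 15
r[5] = 18  (first piece 1, then r[4]=15)
r[6] = 21  (first piece 1, then r[5]=18)
r[7] = 24  (first piece 1, then r[6]=21)
r[8] = 30  (first piece 4, then r[4]=15)
r[9] = 39
r[10] = 44
Maximum revenue is $44.
Now minimize piece count subject to staying optimal: for each k, pieces[k] = 1 + min over i with p[i]+r[k−i]=r[k] of pieces[k−i].
pieces[7] = 1
pieces[8] = 2
pieces[9] = 1
pieces[10] = 1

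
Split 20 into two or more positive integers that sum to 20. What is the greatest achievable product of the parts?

Fill prod[k] for k=2..20: at each k try every first piece i and multiply by the better of (k−i) uncut or prod[k−i].
prod[2] = 1×max(1,0) = 1×1 = 1
prod[3] = 1×max(2,1) = 1×2 = 2
prod[4] = 2×max(2,1) = 2×2 = 4
prod[5] = 2×max(3,2) = 2×3 = 6
prod[6] = 3×max(3,2) = 3×3 = 9
prod[7] = 2×max(5,6) = 2×6 = 12
prod[8] = 2×max(6,9) = 2×9 = 18
prod[9] = 3×max(6,9) = 3×9 = 27
prod[10] = 2×max(8,18) = 2×18 = 36
prod[11] = 2×max(9,27) = 2×27 = 54
prod[12] = 3×max(9,27) = 3×27 = 81
prod[13] = 2×max(11,54) = 2×54 = 108
prod[14] = 2×max(12,81) = 2×81 = 162
prod[15] = 3×max(12,81) = 3×81 = 243
prod[16] = 2×max(14,162) = 2×162 = 324
prod[17] = 2×max(15,243) = 2×243 = 486
prod[18] = 3×max(15,243) = 3×243 = 729
prod[19] = 2×max(17,486) = 2×486 = 972
prod[20] = 2×max(18,729) = 2×729 = 1458
One optimal split: 3 + 3 + 3 + 3 + 3 + 3 + 2; product 3×3×3×3×3×3×2 = 1458.

1458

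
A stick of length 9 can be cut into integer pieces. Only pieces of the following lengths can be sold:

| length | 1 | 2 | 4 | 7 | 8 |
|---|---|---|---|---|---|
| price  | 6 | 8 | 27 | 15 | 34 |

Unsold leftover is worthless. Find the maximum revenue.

Consider every possible first cut. f[k] is the best of p[i]+f[k−i] over all sellable i≤k.
f[1] = 6
f[2] = max(6+6, 8+0) = 12
f[3] = max(6+12, 8+6) = 18
f[4] = max(6+18, 8+12, 27+0) = 27
f[5] = max(6+27, 8+18, 27+6) = 33
f[6] = max(6+33, 8+27, 27+12) = 39
f[7] = max(6+39, 8+33, 27+18, 15+0) = 45
f[8] = max(6+45, 8+39, 27+27, 15+6, 34+0) = 54
f[9] = max(6+54, 8+45, 27+33, 15+12, 34+6) = 60
One optimal cutting: 4 + 4 + 1 → €60.

60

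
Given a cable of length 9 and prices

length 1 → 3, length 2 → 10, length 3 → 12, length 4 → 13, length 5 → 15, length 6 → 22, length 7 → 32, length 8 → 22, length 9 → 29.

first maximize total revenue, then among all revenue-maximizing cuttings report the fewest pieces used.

Let r[k] be the best obtainable value from length k. For each k, try every first piece i and keep the best of price[i] + r[k−i].
r[1] = 3
r[2] = max(3+3, 10+0) = 10
r[3] = max(3+10, 10+3, 12+0) = 13
r[4] = max(3+13, 10+10, 12+3, 13+0) = 20
r[5] = max(3+20, 10+13, 12+10, 13+3, 15+0) = 23
r[6] = max(3+23, 10+20, 12+13, 13+10, 15+3, 22+0) = 30
r[7] = max(3+30, 10+23, 12+20, …, 22+3, 32+0) = 33
r[8] = max(3+33, 10+30, 12+23, …, 32+3, 22+0) = 40
r[9] = max(3+40, 10+33, 12+30, …, 22+3, 29+0) = 43
Maximum revenue is 43.
Now minimize piece count subject to staying optimal: for each k, pieces[k] = 1 + min over i with p[i]+r[k−i]=r[k] of pieces[k−i].
pieces[6] = 3
pieces[7] = 4
pieces[8] = 4
pieces[9] = 5

5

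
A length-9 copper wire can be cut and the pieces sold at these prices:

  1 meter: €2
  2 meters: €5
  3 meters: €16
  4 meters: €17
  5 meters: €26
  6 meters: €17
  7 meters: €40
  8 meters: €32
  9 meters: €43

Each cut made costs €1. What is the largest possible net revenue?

46

Let r[k] be the best obtainable value from length k. For each k, try every first piece i and keep the best of price[i] + r[k−i] minus the 1 cut fee when i<k.
r[1] = 2
r[2] = 5
r[3] = 16
r[4] = 17  (first piece 1, then r[3]=16)
r[5] = 26
r[6] = 31  (first piece 3, then r[3]=16)
r[7] = 40
r[8] = 41  (first piece 1, then r[7]=40)
r[9] = 46  (first piece 3, then r[6]=31)
One optimal plan: pieces 3 + 3 + 3 (2 cuts) → €48 − €2 = €46.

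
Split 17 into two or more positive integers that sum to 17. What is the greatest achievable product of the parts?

486

Let f[k] be the best product for length k (with at least one cut). For each first piece i, the rest contributes max(k−i, f[k−i]).
Small cases: f[2]=1, f[3]=2, f[4]=4, f[5]=6, f[6]=9, f[7]=12, f[8]=18, f[9]=27.
f[10] = 2·max(8,18) = 2·18 = 36
f[11] = 2·max(9,27) = 2·27 = 54
f[12] = 3·max(9,27) = 3·27 = 81
f[13] = 2·max(11,54) = 2·54 = 108
f[14] = 2·max(12,81) = 2·81 = 162
f[15] = 3·max(12,81) = 3·81 = 243
f[16] = 2·max(14,162) = 2·162 = 324
f[17] = 2·max(15,243) = 2·243 = 486
One optimal split: 3 + 3 + 3 + 3 + 3 + 2; product 3·3·3·3·3·2 = 486.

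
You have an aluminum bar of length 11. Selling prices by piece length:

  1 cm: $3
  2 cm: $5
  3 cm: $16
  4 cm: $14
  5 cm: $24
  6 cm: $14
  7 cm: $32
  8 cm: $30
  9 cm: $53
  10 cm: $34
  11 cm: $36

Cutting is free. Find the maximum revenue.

59

Build r[k] bottom-up: r[k] = max over allowed piece i of (p[i] + r[k−i]).
r[1] = 3
r[2] = 6  (first piece 1, then r[1]=3)
r[3] = 16
r[4] = 19  (first piece 1, then r[3]=16)
r[5] = 24
r[6] = 32  (first piece 3, then r[3]=16)
r[7] = 35  (first piece 1, then r[6]=32)
r[8] = 40  (first piece 3, then r[5]=24)
r[9] = 53
r[10] = 56  (first piece 1, then r[9]=53)
r[11] = 59  (first piece 1, then r[10]=56)
One optimal cutting: 9 + 1 + 1 → $53 + $3 + $3 = $59.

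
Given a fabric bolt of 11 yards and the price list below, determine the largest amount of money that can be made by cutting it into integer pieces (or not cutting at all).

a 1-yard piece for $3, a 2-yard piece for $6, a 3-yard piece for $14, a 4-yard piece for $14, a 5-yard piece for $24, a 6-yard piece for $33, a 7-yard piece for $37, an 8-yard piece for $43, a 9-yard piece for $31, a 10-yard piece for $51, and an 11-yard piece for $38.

Consider every possible first cut. r[k] is the best of p[i]+r[k−i] over all sellable i≤k.
r[1] = 3
r[2] = max(3+3, 6+0) = 6
r[3] = max(3+6, 6+3, 14+0) = 14
r[4] = max(3+14, 6+6, 14+3, 14+0) = 17
r[5] = max(3+17, 6+14, 14+6, 14+3, 24+0) = 24
r[6] = max(3+24, 6+17, 14+14, 14+6, 24+3, 33+0) = 33
r[7] = max(3+33, 6+24, 14+17, …, 33+3, 37+0) = 37
r[8] = max(3+37, 6+33, 14+24, …, 37+3, 43+0) = 43
r[9] = max(3+43, 6+37, 14+33, …, 43+3, 31+0) = 47
r[10] = max(3+47, 6+43, 14+37, …, 31+3, 51+0) = 51
r[11] = max(3+51, 6+47, 14+43, …, 51+3, 38+0) = 57
One optimal cutting: 8 + 3 → $43 + $14 = $57.

57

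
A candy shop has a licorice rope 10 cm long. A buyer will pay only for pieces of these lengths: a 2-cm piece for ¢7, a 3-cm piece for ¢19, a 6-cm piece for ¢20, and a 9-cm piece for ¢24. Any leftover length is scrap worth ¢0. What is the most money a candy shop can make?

57

Consider every possible first cut. f[k] is the best of p[i]+f[k−i] over all sellable i≤k.
f[1] = 0
f[2] = 7
f[3] = 19
f[4] = 19
f[5] = 26  (first piece 2, then f[3]=19)
f[6] = 38  (first piece 3, then f[3]=19)
f[7] = 38
f[8] = 45  (first piece 2, then f[6]=38)
f[9] = 57  (first piece 3, then f[6]=38)
f[10] = 57
One optimal cutting: pieces 3 + 3 + 3 with 1 cm of scrap → ¢57.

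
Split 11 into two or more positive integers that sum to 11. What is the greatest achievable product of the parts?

54

Let g[k] be the best product for length k (with at least one cut). For each first piece i, the rest contributes max(k−i, g[k−i]).
g[2] = 1·max(1,0) = 1·1 = 1
g[3] = max(1·2, 2·1) = 2
g[4] = max(1·3, 2·2, 3·1) = 4
g[5] = max(1·4, 2·3, 3·2, 4·1) = 6
g[6] = max(1·6, 2·4, 3·3, 4·2, 5·1) = 9
g[7] = max(1·9, 2·6, 3·4, 4·3, 5·2, 6·1) = 12
g[8] = max(1·12, 2·9, 3·6, …, 6·2, 7·1) = 18
g[9] = max(1·18, 2·12, 3·9, …, 7·2, 8·1) = 27
g[10] = max(1·27, 2·18, 3·12, …, 8·2, 9·1) = 36
g[11] = max(1·36, 2·27, 3·18, …, 9·2, 10·1) = 54
One optimal split: 3 + 3 + 3 + 2; product 3·3·3·2 = 54.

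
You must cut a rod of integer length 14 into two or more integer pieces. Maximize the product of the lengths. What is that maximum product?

162

Fill f[k] for k=2..14: at each k try every first piece i and multiply by the better of (k−i) uncut or f[k−i].
f[2] = 1×max(1,0) = 1×1 = 1
f[3] = 1×max(2,1) = 1×2 = 2
f[4] = 2×max(2,1) = 2×2 = 4
f[5] = 2×max(3,2) = 2×3 = 6
f[6] = 3×max(3,2) = 3×3 = 9
f[7] = 2×max(5,6) = 2×6 = 12
f[8] = 2×max(6,9) = 2×9 = 18
f[9] = 3×max(6,9) = 3×9 = 27
f[10] = 2×max(8,18) = 2×18 = 36
f[11] = 2×max(9,27) = 2×27 = 54
f[12] = 3×max(9,27) = 3×27 = 81
f[13] = 2×max(11,54) = 2×54 = 108
f[14] = 2×max(12,81) = 2×81 = 162
One optimal split: 3 + 3 + 3 + 3 + 2; product 3×3×3×3×2 = 162.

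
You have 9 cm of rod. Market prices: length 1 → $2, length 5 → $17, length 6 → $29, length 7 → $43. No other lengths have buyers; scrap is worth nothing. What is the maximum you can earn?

47

Build f[k] bottom-up: f[k] = max over allowed piece i of (p[i] + f[k−i]).
f[1] = 2
f[2] = 4  (first piece 1, then f[1]=2)
f[3] = 6  (first piece 1, then f[2]=4)
f[4] = 8  (first piece 1, then f[3]=6)
f[5] = max(2+8, 17+0) = 17
f[6] = max(2+17, 17+2, 29+0) = 29
f[7] = max(2+29, 17+4, 29+2, 43+0) = 43
f[8] = max(2+43, 17+6, 29+4, 43+2) = 45
f[9] = max(2+45, 17+8, 29+6, 43+4) = 47
One optimal cutting: 7 + 1 + 1 → $47.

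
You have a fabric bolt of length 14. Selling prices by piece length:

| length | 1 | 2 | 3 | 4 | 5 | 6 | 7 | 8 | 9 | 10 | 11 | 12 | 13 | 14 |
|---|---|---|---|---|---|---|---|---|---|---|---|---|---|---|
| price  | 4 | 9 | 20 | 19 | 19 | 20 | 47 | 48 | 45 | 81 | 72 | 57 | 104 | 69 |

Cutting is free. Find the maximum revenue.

108

Consider every possible first cut. v[k] is the best of p[i]+v[k−i] over all sellable i≤k.
v[1] = 4
v[2] = max(4+4, 9+0) = 9
v[3] = max(4+9, 9+4, 20+0) = 20
v[4] = max(4+20, 9+9, 20+4, 19+0) = 24
v[5] = max(4+24, 9+20, 20+9, 19+4, 19+0) = 29
v[6] = max(4+29, 9+24, 20+20, 19+9, 19+4, 20+0) = 40
v[7] = max(4+40, 9+29, 20+24, …, 20+4, 47+0) = 47
v[8] = max(4+47, 9+40, 20+29, …, 47+4, 48+0) = 51
v[9] = max(4+51, 9+47, 20+40, …, 48+4, 45+0) = 60
v[10] = max(4+60, 9+51, 20+47, …, 45+4, 81+0) = 81
v[11] = max(4+81, 9+60, 20+51, …, 81+4, 72+0) = 85
v[12] = max(4+85, 9+81, 20+60, …, 72+4, 57+0) = 90
v[13] = max(4+90, 9+85, 20+81, …, 57+4, 104+0) = 104
v[14] = max(4+104, 9+90, 20+85, …, 104+4, 69+0) = 108
One optimal cutting: 13 + 1 → $104 + $4 = $108.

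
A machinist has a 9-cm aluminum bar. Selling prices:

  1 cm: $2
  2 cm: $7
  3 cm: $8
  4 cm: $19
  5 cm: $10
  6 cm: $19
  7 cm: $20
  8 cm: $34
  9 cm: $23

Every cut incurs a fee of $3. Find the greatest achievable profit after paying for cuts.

34

Consider every possible first cut. r[k] is the best of p[i]+r[k−i] over all sellable i≤k, charging 3 whenever i<k.
r[1] = 2
r[2] = 7
r[3] = 8
r[4] = 19
r[5] = 18  (first piece 1, then r[4]=19)
r[6] = 23  (first piece 2, then r[4]=19)
r[7] = 24  (first piece 3, then r[4]=19)
r[8] = 35  (first piece 4, then r[4]=19)
r[9] = 34  (first piece 1, then r[8]=35)
One optimal plan: pieces 4 + 4 + 1 (2 cuts) → $40 − $6 = $34.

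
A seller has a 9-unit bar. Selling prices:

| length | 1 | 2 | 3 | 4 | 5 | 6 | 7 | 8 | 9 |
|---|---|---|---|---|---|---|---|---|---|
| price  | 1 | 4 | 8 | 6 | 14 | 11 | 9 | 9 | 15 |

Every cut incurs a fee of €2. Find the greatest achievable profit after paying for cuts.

Consider every possible first cut. r[k] is the best of p[i]+r[k−i] over all sellable i≤k, charging 2 whenever i<k.
r[1] = 1
r[2] = 4
r[3] = 8
r[4] = 7  (first piece 1, then r[3]=8)
r[5] = 14
r[6] = 14  (first piece 3, then r[3]=8)
r[7] = 16  (first piece 2, then r[5]=14)
r[8] = 20  (first piece 3, then r[5]=14)
r[9] = 20  (first piece 3, then r[6]=14)
One optimal plan: pieces 3 + 3 + 3 (2 cuts) → €24 − €4 = €20.

20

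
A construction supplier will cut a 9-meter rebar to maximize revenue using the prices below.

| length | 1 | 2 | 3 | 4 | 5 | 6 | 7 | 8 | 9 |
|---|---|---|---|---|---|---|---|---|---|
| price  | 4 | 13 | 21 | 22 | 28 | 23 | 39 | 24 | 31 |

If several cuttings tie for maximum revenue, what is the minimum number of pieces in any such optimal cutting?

3

Build r[k] bottom-up: r[k] = max over allowed piece i of (p[i] + r[k−i]).
r[1] = 4
r[2] = 13
r[3] = 21
r[4] = 26  (first piece 2, then r[2]=13)
r[5] = 34  (first piece 2, then r[3]=21)
r[6] = 42  (first piece 3, then r[3]=21)
r[7] = 47  (first piece 2, then r[5]=34)
r[8] = 55  (first piece 2, then r[6]=42)
r[9] = 63  (first piece 3, then r[6]=42)
Maximum revenue is ₹63.
Now minimize piece count subject to staying optimal: for each k, pieces[k] = 1 + min over i with p[i]+r[k−i]=r[k] of pieces[k−i].
pieces[6] = 2
pieces[7] = 3
pieces[8] = 3
pieces[9] = 3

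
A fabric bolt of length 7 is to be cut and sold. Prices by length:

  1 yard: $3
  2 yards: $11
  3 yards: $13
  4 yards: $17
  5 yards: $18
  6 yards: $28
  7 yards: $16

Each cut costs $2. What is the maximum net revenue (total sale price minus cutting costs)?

31

Let v[k] be the best obtainable value from length k. For each k, try every first piece i and keep the best of price[i] + v[k−i] minus the 2 cut fee when i<k.
v[1] = 3
v[2] = 11
v[3] = 13
v[4] = 20  (first piece 2, then v[2]=11)
v[5] = 22  (first piece 2, then v[3]=13)
v[6] = 29  (first piece 2, then v[4]=20)
v[7] = 31  (first piece 2, then v[5]=22)
One optimal plan: pieces 3 + 2 + 2 (2 cuts) → $35 − $4 = $31.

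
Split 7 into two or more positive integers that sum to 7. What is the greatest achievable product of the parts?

Define prod[k] = max over 1≤i<k of i · max(k−i, prod[k−i]); the inner max lets the remainder stay uncut if that's better.
prod[2] = 1*max(1,0) = 1*1 = 1
prod[3] = max(1*2, 2*1) = 2
prod[4] = max(1*3, 2*2, 3*1) = 4
prod[5] = max(1*4, 2*3, 3*2, 4*1) = 6
prod[6] = max(1*6, 2*4, 3*3, 4*2, 5*1) = 9
prod[7] = max(1*9, 2*6, 3*4, 4*3, 5*2, 6*1) = 12
One optimal split: 3 + 2 + 2; product 3*2*2 = 12.

12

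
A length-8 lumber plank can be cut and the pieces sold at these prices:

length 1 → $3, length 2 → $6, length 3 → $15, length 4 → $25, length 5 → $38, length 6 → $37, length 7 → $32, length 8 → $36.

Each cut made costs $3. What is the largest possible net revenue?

Consider every possible first cut. r[k] is the best of p[i]+r[k−i] over all sellable i≤k, charging 3 whenever i<k.
r[1] = 3
r[2] = max(3+3-3, 6+0) = 6
r[3] = max(3+6-3, 6+3-3, 15+0) = 15
r[4] = max(3+15-3, 6+6-3, 15+3-3, 25+0) = 25
r[5] = max(3+25-3, 6+15-3, 15+6-3, 25+3-3, 38+0) = 38
r[6] = max(3+38-3, 6+25-3, 15+15-3, 25+6-3, 38+3-3, 37+0) = 38
r[7] = max(3+38-3, 6+38-3, 15+25-3, …, 37+3-3, 32+0) = 41
r[8] = max(3+41-3, 6+38-3, 15+38-3, …, 32+3-3, 36+0) = 50
One optimal plan: pieces 5 + 3 (1 cut) → $53 − $3 = $50.

50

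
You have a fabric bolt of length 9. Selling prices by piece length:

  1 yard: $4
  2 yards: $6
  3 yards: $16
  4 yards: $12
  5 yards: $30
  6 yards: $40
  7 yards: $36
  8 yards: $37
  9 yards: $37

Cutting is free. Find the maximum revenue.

56

Build R[k] bottom-up: R[k] = max over allowed piece i of (p[i] + R[k−i]).
R[1] = 4
R[2] = 8  (first piece 1, then R[1]=4)
R[3] = 16
R[4] = 20  (first piece 1, then R[3]=16)
R[5] = 30
R[6] = 40
R[7] = 44  (first piece 1, then R[6]=40)
R[8] = 48  (first piece 1, then R[7]=44)
R[9] = 56  (first piece 3, then R[6]=40)
One optimal cutting: 6 + 3 → $40 + $16 = $56.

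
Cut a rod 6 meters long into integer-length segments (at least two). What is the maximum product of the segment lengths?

Fill f[k] for k=2..6: at each k try every first piece i and multiply by the better of (k−i) uncut or f[k−i].
f[2] = 1×max(1,0) = 1×1 = 1
f[3] = 1×max(2,1) = 1×2 = 2
f[4] = 2×max(2,1) = 2×2 = 4
f[5] = 2×max(3,2) = 2×3 = 6
f[6] = 3×max(3,2) = 3×3 = 9
One optimal split: 3 + 3; product 3×3 = 9.

9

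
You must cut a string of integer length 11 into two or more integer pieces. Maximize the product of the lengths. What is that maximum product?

Let P[k] be the best product for length k (with at least one cut). For each first piece i, the rest contributes max(k−i, P[k−i]).
P[2] = 1×max(1,0) = 1×1 = 1
P[3] = 1×max(2,1) = 1×2 = 2
P[4] = 2×max(2,1) = 2×2 = 4
P[5] = 2×max(3,2) = 2×3 = 6
P[6] = 3×max(3,2) = 3×3 = 9
P[7] = 2×max(5,6) = 2×6 = 12
P[8] = 2×max(6,9) = 2×9 = 18
P[9] = 3×max(6,9) = 3×9 = 27
P[10] = 2×max(8,18) = 2×18 = 36
P[11] = 2×max(9,27) = 2×27 = 54
One optimal split: 3 + 3 + 3 + 2; product 3×3×3×2 = 54.

54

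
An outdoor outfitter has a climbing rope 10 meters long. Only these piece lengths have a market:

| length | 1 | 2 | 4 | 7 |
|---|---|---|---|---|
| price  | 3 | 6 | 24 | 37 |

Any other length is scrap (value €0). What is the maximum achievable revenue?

Build best[k] bottom-up: best[k] = max over allowed piece i of (p[i] + best[k−i]).
best[1] = 3
best[2] = max(3+3, 6+0) = 6
best[3] = max(3+6, 6+3) = 9
best[4] = max(3+9, 6+6, 24+0) = 24
best[5] = max(3+24, 6+9, 24+3) = 27
best[6] = max(3+27, 6+24, 24+6) = 30
best[7] = max(3+30, 6+27, 24+9, 37+0) = 37
best[8] = max(3+37, 6+30, 24+24, 37+3) = 48
best[9] = max(3+48, 6+37, 24+27, 37+6) = 51
best[10] = max(3+51, 6+48, 24+30, 37+9) = 54
One optimal cutting: 4 + 4 + 1 + 1 → €54.

54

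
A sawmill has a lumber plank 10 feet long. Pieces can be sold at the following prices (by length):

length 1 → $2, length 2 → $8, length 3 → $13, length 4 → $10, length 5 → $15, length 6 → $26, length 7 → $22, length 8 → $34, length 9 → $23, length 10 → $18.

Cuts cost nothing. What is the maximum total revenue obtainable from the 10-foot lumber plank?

Consider every possible first cut. R[k] is the best of p[i]+R[k−i] over all sellable i≤k.
R[1] = 2
R[2] = max(2+2, 8+0) = 8
R[3] = max(2+8, 8+2, 13+0) = 13
R[4] = max(2+13, 8+8, 13+2, 10+0) = 16
R[5] = max(2+16, 8+13, 13+8, 10+2, 15+0) = 21
R[6] = max(2+21, 8+16, 13+13, 10+8, 15+2, 26+0) = 26
R[7] = max(2+26, 8+21, 13+16, …, 26+2, 22+0) = 29
R[8] = max(2+29, 8+26, 13+21, …, 22+2, 34+0) = 34
R[9] = max(2+34, 8+29, 13+26, …, 34+2, 23+0) = 39
R[10] = max(2+39, 8+34, 13+29, …, 23+2, 18+0) = 42
One optimal cutting: 3 + 3 + 2 + 2 → $13 + $13 + $8 + $8 = $42.

42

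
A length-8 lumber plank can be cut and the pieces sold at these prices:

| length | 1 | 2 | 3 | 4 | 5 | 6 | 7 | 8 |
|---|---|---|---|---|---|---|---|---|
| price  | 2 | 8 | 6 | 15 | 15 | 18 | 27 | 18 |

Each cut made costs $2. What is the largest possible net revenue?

Build v[k] bottom-up: v[k] = max over allowed piece i of (p[i] + v[k−i]) − 2 per cut.
v[1] = 2
v[2] = 8
v[3] = 8  (first piece 1, then v[2]=8)
v[4] = 15
v[5] = 15  (first piece 1, then v[4]=15)
v[6] = 21  (first piece 2, then v[4]=15)
v[7] = 27
v[8] = 28  (first piece 4, then v[4]=15)
One optimal plan: pieces 4 + 4 (1 cut) → $30 − $2 = $28.

28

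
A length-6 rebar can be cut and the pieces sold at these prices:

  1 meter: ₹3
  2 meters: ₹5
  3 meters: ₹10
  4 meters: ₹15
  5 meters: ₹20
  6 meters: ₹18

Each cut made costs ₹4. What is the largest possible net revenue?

Build net[k] bottom-up: net[k] = max over allowed piece i of (p[i] + net[k−i]) − 4 per cut.
net[1] = 3
net[2] = 5
net[3] = 10
net[4] = 15
net[5] = 20
net[6] = 19  (first piece 1, then net[5]=20)
One optimal plan: pieces 5 + 1 (1 cut) → ₹23 − ₹4 = ₹19.

19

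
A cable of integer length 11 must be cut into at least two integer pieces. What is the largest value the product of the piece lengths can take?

54

Let prod[k] be the best product for length k (with at least one cut). For each first piece i, the rest contributes max(k−i, prod[k−i]).
prod[2] = 1*max(1,0) = 1*1 = 1
prod[3] = max(1*2, 2*1) = 2
prod[4] = max(1*3, 2*2, 3*1) = 4
prod[5] = max(1*4, 2*3, 3*2, 4*1) = 6
prod[6] = max(1*6, 2*4, 3*3, 4*2, 5*1) = 9
prod[7] = max(1*9, 2*6, 3*4, 4*3, 5*2, 6*1) = 12
prod[8] = max(1*12, 2*9, 3*6, …, 6*2, 7*1) = 18
prod[9] = max(1*18, 2*12, 3*9, …, 7*2, 8*1) = 27
prod[10] = max(1*27, 2*18, 3*12, …, 8*2, 9*1) = 36
prod[11] = max(1*36, 2*27, 3*18, …, 9*2, 10*1) = 54
One optimal split: 3 + 3 + 3 + 2; product 3*3*3*2 = 54.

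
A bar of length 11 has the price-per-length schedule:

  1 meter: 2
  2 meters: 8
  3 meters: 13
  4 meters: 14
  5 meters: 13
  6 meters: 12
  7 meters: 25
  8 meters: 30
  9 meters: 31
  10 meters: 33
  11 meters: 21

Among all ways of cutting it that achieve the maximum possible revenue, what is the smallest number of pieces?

Consider every possible first cut. r[k] is the best of p[i]+r[k−i] over all sellable i≤k.
r[1] = 2
r[2] = 8
r[3] = 13
r[4] = 16  (first piece 2, then r[2]=8)
r[5] = 21  (first piece 2, then r[3]=13)
r[6] = 26  (first piece 3, then r[3]=13)
r[7] = 29  (first piece 2, then r[5]=21)
r[8] = 34  (first piece 2, then r[6]=26)
r[9] = 39  (first piece 3, then r[6]=26)
r[10] = 42  (first piece 2, then r[8]=34)
r[11] = 47  (first piece 2, then r[9]=39)
Maximum revenue is 47.
Now minimize piece count subject to staying optimal: for each k, pieces[k] = 1 + min over i with p[i]+r[k−i]=r[k] of pieces[k−i].
pieces[8] = 3
pieces[9] = 3
pieces[10] = 4
pieces[11] = 4

4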